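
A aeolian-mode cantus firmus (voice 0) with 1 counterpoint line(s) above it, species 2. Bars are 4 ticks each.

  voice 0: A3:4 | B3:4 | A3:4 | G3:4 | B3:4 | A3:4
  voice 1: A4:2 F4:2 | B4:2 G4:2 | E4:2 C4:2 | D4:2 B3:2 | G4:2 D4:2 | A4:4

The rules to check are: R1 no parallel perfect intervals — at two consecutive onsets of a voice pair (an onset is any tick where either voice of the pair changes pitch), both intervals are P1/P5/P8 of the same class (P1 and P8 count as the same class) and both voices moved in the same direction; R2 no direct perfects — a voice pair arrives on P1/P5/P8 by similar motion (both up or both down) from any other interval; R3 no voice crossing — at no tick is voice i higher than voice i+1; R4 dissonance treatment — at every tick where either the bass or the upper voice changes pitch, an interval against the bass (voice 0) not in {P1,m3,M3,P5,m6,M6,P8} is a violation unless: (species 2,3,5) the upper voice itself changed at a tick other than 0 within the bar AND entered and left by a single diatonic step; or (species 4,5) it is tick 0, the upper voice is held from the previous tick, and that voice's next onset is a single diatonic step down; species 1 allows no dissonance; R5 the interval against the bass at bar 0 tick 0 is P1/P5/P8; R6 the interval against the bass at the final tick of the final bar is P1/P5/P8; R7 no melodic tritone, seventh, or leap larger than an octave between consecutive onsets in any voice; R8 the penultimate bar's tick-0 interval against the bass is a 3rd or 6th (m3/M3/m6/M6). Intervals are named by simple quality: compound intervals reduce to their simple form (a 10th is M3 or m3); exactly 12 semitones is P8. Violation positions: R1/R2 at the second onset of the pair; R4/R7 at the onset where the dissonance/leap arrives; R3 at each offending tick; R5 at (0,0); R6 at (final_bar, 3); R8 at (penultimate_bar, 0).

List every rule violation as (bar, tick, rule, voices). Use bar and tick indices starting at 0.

(1, 0, R2, (0, 1))
(1, 0, R7, (1,))
(2, 0, R2, (0, 1))

bar 0: v0=A3 v1=A4 downbeat P8
bar 1: v0=B3 v1=B4 downbeat P8
bar 2: v0=A3 v1=E4 downbeat P5
bar 3: v0=G3 v1=D4 downbeat P5
bar 4: v0=B3 v1=G4 downbeat m6
bar 5: v0=A3 v1=A4 downbeat P8
  -> R2 @ bar 1 tick 0 v(0, 1): A3/F4 m6 -> B3/B4 P8 similar
  -> R7 @ bar 1 tick 0 v(1,): F4->B4 leap 6st
  -> R2 @ bar 2 tick 0 v(0, 1): B3/G4 m6 -> A3/E4 P5 similar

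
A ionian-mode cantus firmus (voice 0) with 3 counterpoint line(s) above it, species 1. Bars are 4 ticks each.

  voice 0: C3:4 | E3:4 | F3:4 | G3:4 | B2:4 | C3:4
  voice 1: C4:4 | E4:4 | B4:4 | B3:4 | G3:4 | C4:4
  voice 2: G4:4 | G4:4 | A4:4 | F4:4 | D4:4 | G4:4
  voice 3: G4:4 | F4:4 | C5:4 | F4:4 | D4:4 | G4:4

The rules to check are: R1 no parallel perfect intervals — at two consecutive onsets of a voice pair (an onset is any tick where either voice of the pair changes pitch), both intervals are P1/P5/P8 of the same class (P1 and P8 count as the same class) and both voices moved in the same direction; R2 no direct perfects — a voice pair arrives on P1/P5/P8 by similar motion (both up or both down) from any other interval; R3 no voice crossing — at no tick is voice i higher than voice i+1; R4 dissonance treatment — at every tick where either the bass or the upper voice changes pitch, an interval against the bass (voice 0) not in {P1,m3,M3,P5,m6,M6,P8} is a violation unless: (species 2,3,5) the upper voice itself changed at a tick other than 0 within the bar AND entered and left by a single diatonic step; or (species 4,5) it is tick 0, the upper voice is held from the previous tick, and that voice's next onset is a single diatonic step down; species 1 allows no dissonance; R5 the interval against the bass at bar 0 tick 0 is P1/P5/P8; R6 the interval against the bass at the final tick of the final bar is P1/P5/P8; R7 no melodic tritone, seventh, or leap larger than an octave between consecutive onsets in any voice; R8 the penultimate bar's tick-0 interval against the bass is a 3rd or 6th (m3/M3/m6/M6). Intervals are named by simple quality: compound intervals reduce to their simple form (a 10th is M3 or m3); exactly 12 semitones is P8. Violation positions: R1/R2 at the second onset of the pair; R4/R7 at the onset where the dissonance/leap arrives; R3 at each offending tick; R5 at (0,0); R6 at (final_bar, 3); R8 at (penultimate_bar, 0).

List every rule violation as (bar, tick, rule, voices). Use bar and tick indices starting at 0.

(1, 0, R1, (0, 1))
(1, 0, R3, (2, 3))
(1, 0, R4, (0, 3))
(1, 1, R3, (2, 3))
(1, 2, R3, (2, 3))
(1, 3, R3, (2, 3))
(2, 0, R2, (0, 3))
(2, 0, R3, (1, 2))
(2, 0, R4, (0, 1))
(2, 1, R3, (1, 2))
(2, 2, R3, (1, 2))
(2, 3, R3, (1, 2))
(3, 0, R2, (2, 3))
(3, 0, R4, (0, 2))
(3, 0, R4, (0, 3))
(4, 0, R1, (2, 3))
(4, 0, R2, (1, 2))
(4, 0, R2, (1, 3))
(5, 0, R1, (1, 2))
(5, 0, R1, (1, 3))
(5, 0, R1, (2, 3))
(5, 0, R2, (0, 1))
(5, 0, R2, (0, 2))
(5, 0, R2, (0, 3))

bar 0: v0=C3 v1=C4 v2=G4 v3=G4 downbeat P5
bar 1: v0=E3 v1=E4 v2=G4 v3=F4 downbeat m2
bar 2: v0=F3 v1=B4 v2=A4 v3=C5 downbeat P5
bar 3: v0=G3 v1=B3 v2=F4 v3=F4 downbeat m7
bar 4: v0=B2 v1=G3 v2=D4 v3=D4 downbeat m3
bar 5: v0=C3 v1=C4 v2=G4 v3=G4 downbeat P5
  -> R1 @ bar 1 tick 0 v(0, 1): C3/C4 P8 -> E3/E4 P8 similar
  -> R3 @ bar 1 tick 0 v(2, 3): G4 above F4
  -> R4 @ bar 1 tick 0 v(0, 3): E3/F4 m2 untreated
  -> R3 @ bar 1 tick 1 v(2, 3): G4 above F4
  -> R3 @ bar 1 tick 2 v(2, 3): G4 above F4
  -> R3 @ bar 1 tick 3 v(2, 3): G4 above F4
  -> R2 @ bar 2 tick 0 v(0, 3): E3/F4 m2 -> F3/C5 P5 similar
  -> R3 @ bar 2 tick 0 v(1, 2): B4 above A4
  -> R4 @ bar 2 tick 0 v(0, 1): F3/B4 TT untreated
  -> R3 @ bar 2 tick 1 v(1, 2): B4 above A4
  -> R3 @ bar 2 tick 2 v(1, 2): B4 above A4
  -> R3 @ bar 2 tick 3 v(1, 2): B4 above A4
  -> R2 @ bar 3 tick 0 v(2, 3): A4/C5 m3 -> F4/F4 P1 similar
  -> R4 @ bar 3 tick 0 v(0, 2): G3/F4 m7 untreated
  -> R4 @ bar 3 tick 0 v(0, 3): G3/F4 m7 untreated
  -> R1 @ bar 4 tick 0 v(2, 3): F4/F4 P1 -> D4/D4 P1 similar
  -> R2 @ bar 4 tick 0 v(1, 2): B3/F4 TT -> G3/D4 P5 similar
  -> R2 @ bar 4 tick 0 v(1, 3): B3/F4 TT -> G3/D4 P5 similar
  -> R1 @ bar 5 tick 0 v(1, 2): G3/D4 P5 -> C4/G4 P5 similar
  -> R1 @ bar 5 tick 0 v(1, 3): G3/D4 P5 -> C4/G4 P5 similar
  -> R1 @ bar 5 tick 0 v(2, 3): D4/D4 P1 -> G4/G4 P1 similar
  -> R2 @ bar 5 tick 0 v(0, 1): B2/G3 m6 -> C3/C4 P8 similar
  -> R2 @ bar 5 tick 0 v(0, 2): B2/D4 m3 -> C3/G4 P5 similar
  -> R2 @ bar 5 tick 0 v(0, 3): B2/D4 m3 -> C3/G4 P5 similar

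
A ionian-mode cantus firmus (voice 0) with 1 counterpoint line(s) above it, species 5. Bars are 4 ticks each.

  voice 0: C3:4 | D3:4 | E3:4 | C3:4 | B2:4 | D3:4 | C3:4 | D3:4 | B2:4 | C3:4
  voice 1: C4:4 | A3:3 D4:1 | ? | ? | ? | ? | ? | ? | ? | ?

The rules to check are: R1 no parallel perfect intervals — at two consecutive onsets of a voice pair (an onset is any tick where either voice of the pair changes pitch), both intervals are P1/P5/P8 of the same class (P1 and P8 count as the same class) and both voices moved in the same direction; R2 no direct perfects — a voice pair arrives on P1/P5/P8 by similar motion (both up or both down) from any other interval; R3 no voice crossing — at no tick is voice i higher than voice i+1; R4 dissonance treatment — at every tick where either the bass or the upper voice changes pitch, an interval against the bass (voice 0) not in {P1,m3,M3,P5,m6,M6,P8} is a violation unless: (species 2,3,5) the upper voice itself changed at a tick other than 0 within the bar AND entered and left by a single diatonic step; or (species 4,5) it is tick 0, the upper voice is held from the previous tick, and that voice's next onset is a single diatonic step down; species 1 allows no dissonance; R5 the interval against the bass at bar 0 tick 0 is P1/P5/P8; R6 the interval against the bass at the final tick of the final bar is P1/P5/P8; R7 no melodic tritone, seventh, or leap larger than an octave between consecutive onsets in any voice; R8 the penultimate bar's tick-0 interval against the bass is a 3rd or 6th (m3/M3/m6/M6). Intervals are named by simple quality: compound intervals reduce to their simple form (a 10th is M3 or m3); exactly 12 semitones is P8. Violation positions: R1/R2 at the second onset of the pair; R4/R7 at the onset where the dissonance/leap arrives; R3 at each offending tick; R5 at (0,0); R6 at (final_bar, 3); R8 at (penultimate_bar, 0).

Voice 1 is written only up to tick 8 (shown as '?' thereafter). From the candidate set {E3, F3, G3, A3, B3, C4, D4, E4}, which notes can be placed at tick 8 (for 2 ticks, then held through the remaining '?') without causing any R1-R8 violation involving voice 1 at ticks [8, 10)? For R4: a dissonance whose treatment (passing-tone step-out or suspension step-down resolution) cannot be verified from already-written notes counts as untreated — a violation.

{B3, C4, G3}

E3: violates R7
F3: violates R4
G3: legal
A3: violates R4
B3: legal
C4: legal
D4: violates R4
E4: violates R1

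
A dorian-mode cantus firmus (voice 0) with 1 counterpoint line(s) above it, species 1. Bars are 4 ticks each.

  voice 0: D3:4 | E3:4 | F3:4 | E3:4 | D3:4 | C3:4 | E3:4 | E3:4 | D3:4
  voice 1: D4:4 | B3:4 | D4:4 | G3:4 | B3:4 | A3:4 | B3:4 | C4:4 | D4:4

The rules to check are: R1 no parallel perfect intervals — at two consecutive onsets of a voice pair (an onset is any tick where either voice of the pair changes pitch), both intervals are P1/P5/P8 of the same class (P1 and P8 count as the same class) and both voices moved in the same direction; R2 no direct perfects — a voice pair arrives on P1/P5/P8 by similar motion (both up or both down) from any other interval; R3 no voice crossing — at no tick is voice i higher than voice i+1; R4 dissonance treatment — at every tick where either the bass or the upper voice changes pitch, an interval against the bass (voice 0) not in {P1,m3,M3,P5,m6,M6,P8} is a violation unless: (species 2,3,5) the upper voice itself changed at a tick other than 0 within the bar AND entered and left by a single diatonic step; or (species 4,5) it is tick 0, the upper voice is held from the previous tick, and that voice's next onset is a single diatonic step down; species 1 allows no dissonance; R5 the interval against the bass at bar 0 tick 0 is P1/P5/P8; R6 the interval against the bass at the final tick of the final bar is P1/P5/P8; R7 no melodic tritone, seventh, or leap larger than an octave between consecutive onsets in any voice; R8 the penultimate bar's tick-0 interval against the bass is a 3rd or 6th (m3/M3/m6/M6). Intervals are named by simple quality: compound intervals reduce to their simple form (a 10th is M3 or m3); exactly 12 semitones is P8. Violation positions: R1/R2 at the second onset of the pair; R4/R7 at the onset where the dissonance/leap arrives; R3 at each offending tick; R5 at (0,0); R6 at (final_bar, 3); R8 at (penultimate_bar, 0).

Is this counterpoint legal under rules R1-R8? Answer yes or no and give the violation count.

bar 0: v0=D3 v1=D4 (P8)
bar 1: v0=E3 v1=B3 (P5)
bar 2: v0=F3 v1=D4 (M6)
bar 3: v0=E3 v1=G3 (m3)
bar 4: v0=D3 v1=B3 (M6)
bar 5: v0=C3 v1=A3 (M6)
bar 6: v0=E3 v1=B3 (P5)
bar 7: v0=E3 v1=C4 (m6)
bar 8: v0=D3 v1=D4 (P8)
  R2 @ bar6.0: C3/A3 M6 -> E3/B3 P5 similar

No (1 violations)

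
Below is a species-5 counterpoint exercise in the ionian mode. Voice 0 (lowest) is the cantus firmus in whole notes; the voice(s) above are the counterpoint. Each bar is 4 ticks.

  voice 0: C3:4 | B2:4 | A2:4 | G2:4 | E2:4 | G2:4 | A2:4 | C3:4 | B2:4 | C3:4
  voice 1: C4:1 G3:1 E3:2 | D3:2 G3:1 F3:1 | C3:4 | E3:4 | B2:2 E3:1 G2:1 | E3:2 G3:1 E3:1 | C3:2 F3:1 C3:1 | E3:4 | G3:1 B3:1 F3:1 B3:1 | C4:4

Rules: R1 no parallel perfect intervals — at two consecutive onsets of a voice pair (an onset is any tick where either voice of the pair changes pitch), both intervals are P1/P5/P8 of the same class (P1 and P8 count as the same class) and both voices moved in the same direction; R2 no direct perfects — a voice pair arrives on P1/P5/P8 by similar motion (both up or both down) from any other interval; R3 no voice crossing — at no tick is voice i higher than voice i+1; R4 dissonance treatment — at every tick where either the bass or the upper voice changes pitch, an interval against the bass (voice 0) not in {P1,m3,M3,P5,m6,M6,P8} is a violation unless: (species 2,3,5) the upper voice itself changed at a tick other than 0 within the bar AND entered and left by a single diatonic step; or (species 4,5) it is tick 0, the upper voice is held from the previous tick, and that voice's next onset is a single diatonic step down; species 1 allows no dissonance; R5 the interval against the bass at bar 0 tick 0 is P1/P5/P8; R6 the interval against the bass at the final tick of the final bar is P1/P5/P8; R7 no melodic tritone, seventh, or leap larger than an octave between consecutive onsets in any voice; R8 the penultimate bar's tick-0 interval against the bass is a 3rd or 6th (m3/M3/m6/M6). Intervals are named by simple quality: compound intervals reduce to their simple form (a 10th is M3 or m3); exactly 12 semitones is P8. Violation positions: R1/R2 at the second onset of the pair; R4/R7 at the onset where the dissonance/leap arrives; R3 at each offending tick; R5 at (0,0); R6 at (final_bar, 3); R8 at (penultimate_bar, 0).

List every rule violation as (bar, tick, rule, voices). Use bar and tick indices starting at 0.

(1, 3, R4, (0, 1))
(4, 0, R2, (0, 1))
(8, 2, R4, (0, 1))
(8, 2, R7, (1,))
(8, 3, R7, (1,))
(9, 0, R1, (0, 1))

bar 0: v0=C3 v1=C4 downbeat P8
bar 1: v0=B2 v1=D3 downbeat m3
bar 2: v0=A2 v1=C3 downbeat m3
bar 3: v0=G2 v1=E3 downbeat M6
bar 4: v0=E2 v1=B2 downbeat P5
bar 5: v0=G2 v1=E3 downbeat M6
bar 6: v0=A2 v1=C3 downbeat m3
bar 7: v0=C3 v1=E3 downbeat M3
bar 8: v0=B2 v1=G3 downbeat m6
bar 9: v0=C3 v1=C4 downbeat P8
  -> R4 @ bar 1 tick 3 v(0, 1): B2/F3 TT untreated
  -> R2 @ bar 4 tick 0 v(0, 1): G2/E3 M6 -> E2/B2 P5 similar
  -> R4 @ bar 8 tick 2 v(0, 1): B2/F3 TT untreated
  -> R7 @ bar 8 tick 2 v(1,): B3->F3 leap 6st
  -> R7 @ bar 8 tick 3 v(1,): F3->B3 leap 6st
  -> R1 @ bar 9 tick 0 v(0, 1): B2/B3 P8 -> C3/C4 P8 similar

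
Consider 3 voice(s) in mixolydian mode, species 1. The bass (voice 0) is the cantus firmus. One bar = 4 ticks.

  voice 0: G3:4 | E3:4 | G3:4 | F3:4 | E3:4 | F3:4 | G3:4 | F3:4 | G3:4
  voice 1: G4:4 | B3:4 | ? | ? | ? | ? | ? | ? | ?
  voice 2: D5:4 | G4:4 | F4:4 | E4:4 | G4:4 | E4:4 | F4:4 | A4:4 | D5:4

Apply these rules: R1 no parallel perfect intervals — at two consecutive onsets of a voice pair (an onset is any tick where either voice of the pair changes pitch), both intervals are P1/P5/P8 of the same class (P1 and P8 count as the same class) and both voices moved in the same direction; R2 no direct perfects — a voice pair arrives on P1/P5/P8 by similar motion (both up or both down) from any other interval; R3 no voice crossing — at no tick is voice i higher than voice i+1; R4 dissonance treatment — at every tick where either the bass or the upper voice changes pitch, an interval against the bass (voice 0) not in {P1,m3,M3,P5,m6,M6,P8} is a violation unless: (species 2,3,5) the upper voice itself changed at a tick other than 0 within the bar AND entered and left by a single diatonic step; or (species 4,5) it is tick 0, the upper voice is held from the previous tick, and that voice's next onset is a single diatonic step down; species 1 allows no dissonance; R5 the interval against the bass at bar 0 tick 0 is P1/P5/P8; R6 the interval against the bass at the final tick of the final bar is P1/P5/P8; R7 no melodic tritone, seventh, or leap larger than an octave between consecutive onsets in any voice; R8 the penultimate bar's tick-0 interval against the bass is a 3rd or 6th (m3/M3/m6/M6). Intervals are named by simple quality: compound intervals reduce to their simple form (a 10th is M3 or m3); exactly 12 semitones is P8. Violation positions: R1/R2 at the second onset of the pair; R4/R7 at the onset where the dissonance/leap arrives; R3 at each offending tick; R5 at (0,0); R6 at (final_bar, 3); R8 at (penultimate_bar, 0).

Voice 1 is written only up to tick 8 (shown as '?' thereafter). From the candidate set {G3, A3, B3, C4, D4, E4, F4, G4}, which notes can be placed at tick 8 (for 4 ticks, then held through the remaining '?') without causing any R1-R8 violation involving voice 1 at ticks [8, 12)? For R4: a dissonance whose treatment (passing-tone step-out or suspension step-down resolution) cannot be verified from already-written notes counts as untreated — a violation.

G3: legal
A3: violates R4
B3: legal
C4: violates R4
D4: violates R1
E4: legal
F4: violates R4,R7
G4: violates R2,R3

{B3, E4, G3}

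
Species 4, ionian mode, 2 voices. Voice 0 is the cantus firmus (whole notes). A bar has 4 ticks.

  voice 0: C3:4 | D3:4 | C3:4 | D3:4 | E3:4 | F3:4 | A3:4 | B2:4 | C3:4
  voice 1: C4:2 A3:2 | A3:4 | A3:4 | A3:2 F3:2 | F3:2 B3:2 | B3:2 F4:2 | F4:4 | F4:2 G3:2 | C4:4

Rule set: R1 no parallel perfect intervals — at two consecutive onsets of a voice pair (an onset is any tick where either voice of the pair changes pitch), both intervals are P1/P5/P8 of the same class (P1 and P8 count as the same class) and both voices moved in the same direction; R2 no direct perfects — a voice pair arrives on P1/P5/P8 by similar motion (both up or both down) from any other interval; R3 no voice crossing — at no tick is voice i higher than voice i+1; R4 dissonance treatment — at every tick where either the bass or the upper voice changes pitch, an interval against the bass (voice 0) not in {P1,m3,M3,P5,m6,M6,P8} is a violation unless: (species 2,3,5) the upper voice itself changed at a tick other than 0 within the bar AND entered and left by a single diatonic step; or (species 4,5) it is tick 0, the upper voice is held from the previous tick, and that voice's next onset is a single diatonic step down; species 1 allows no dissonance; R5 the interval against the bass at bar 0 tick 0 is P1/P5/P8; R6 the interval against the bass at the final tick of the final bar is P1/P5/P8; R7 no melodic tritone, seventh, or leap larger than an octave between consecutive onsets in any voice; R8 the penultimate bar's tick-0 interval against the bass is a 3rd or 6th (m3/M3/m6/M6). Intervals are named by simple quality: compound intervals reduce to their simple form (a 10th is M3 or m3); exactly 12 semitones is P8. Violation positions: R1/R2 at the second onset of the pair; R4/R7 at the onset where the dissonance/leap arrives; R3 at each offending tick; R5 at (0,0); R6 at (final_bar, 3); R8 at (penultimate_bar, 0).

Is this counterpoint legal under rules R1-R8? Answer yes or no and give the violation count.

bar 0: v0=C3 v1=C4 (P8)
bar 1: v0=D3 v1=A3 (P5)
bar 2: v0=C3 v1=A3 (M6)
bar 3: v0=D3 v1=A3 (P5)
bar 4: v0=E3 v1=F3 (m2)
bar 5: v0=F3 v1=B3 (TT)
bar 6: v0=A3 v1=F4 (m6)
bar 7: v0=B2 v1=F4 (TT)
bar 8: v0=C3 v1=C4 (P8)
  R4 @ bar4.0: E3/F3 m2 untreated
  R7 @ bar4.2: F3->B3 leap 6st
  R4 @ bar5.0: F3/B3 TT untreated
  R7 @ bar5.2: B3->F4 leap 6st
  R4 @ bar7.0: B2/F4 TT untreated
  R7 @ bar7.0: A3->B2 leap 10st
  R8 @ bar7.0: penult TT not 3rd/6th
  R7 @ bar7.2: F4->G3 leap 10st
  R2 @ bar8.0: B2/G3 m6 -> C3/C4 P8 similar

No (9 violations)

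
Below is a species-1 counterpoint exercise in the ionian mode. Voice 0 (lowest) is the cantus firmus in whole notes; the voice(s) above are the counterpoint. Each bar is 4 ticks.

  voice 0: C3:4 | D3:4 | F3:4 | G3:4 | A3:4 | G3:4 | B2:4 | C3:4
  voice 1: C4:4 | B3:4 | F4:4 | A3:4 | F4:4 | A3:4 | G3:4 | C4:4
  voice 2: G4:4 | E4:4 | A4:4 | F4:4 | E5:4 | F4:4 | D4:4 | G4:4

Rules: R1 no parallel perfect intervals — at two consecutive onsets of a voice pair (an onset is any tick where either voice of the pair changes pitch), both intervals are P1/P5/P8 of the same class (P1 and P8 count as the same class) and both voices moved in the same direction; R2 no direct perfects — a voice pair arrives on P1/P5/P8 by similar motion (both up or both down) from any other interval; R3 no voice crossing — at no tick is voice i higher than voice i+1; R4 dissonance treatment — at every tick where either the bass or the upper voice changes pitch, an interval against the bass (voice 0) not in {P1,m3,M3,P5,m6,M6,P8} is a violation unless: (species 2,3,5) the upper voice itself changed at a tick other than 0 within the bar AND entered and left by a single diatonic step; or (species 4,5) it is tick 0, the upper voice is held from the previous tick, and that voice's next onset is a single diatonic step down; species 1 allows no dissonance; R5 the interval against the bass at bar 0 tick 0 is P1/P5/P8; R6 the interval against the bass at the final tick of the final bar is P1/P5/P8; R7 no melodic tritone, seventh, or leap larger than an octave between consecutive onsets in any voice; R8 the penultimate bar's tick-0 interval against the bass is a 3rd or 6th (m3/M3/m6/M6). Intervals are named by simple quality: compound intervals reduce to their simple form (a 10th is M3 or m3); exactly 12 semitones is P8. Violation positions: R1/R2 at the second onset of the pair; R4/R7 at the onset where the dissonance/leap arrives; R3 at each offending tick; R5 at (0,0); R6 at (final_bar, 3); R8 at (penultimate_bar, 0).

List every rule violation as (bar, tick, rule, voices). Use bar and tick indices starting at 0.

(1, 0, R4, (0, 2))
(2, 0, R2, (0, 1))
(2, 0, R7, (1,))
(3, 0, R4, (0, 1))
(3, 0, R4, (0, 2))
(4, 0, R2, (0, 2))
(4, 0, R7, (2,))
(5, 0, R4, (0, 1))
(5, 0, R4, (0, 2))
(5, 0, R7, (2,))
(6, 0, R2, (1, 2))
(7, 0, R1, (1, 2))
(7, 0, R2, (0, 1))
(7, 0, R2, (0, 2))

bar 0: v0=C3 v1=C4 v2=G4 downbeat P5
bar 1: v0=D3 v1=B3 v2=E4 downbeat M2
bar 2: v0=F3 v1=F4 v2=A4 downbeat M3
bar 3: v0=G3 v1=A3 v2=F4 downbeat m7
bar 4: v0=A3 v1=F4 v2=E5 downbeat P5
bar 5: v0=G3 v1=A3 v2=F4 downbeat m7
bar 6: v0=B2 v1=G3 v2=D4 downbeat m3
bar 7: v0=C3 v1=C4 v2=G4 downbeat P5
  -> R4 @ bar 1 tick 0 v(0, 2): D3/E4 M2 untreated
  -> R2 @ bar 2 tick 0 v(0, 1): D3/B3 M6 -> F3/F4 P8 similar
  -> R7 @ bar 2 tick 0 v(1,): B3->F4 leap 6st
  -> R4 @ bar 3 tick 0 v(0, 1): G3/A3 M2 untreated
  -> R4 @ bar 3 tick 0 v(0, 2): G3/F4 m7 untreated
  -> R2 @ bar 4 tick 0 v(0, 2): G3/F4 m7 -> A3/E5 P5 similar
  -> R7 @ bar 4 tick 0 v(2,): F4->E5 leap 11st
  -> R4 @ bar 5 tick 0 v(0, 1): G3/A3 M2 untreated
  -> R4 @ bar 5 tick 0 v(0, 2): G3/F4 m7 untreated
  -> R7 @ bar 5 tick 0 v(2,): E5->F4 leap 11st
  -> R2 @ bar 6 tick 0 v(1, 2): A3/F4 m6 -> G3/D4 P5 similar
  -> R1 @ bar 7 tick 0 v(1, 2): G3/D4 P5 -> C4/G4 P5 similar
  -> R2 @ bar 7 tick 0 v(0, 1): B2/G3 m6 -> C3/C4 P8 similar
  -> R2 @ bar 7 tick 0 v(0, 2): B2/D4 m3 -> C3/G4 P5 similar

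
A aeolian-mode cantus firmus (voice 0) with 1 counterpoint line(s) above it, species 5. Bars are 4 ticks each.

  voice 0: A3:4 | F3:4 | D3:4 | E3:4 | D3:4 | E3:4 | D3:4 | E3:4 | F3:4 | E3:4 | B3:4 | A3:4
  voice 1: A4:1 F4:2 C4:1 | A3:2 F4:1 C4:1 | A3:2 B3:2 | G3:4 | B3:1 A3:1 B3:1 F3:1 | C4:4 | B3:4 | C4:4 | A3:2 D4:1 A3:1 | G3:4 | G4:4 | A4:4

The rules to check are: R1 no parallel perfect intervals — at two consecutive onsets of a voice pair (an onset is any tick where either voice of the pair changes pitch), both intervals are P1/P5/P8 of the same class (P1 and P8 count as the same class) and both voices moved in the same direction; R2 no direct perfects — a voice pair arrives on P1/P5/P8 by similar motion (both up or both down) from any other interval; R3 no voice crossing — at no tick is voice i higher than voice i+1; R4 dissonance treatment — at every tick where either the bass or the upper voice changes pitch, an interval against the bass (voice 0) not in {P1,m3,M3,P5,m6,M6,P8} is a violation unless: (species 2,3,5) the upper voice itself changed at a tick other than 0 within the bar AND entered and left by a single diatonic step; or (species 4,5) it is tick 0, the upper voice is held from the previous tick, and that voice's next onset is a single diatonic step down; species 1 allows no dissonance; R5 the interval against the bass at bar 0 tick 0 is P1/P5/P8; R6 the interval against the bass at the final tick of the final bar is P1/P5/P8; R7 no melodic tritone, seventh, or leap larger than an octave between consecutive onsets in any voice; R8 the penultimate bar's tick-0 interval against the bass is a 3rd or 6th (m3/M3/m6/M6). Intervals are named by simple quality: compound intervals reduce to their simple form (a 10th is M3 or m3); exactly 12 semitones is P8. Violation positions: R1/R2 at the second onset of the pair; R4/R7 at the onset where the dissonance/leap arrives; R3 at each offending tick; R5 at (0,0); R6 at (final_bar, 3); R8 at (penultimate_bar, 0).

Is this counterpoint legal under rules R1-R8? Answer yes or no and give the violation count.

No (2 violations)

bar 0: v0=A3 v1=A4 (P8)
bar 1: v0=F3 v1=A3 (M3)
bar 2: v0=D3 v1=A3 (P5)
bar 3: v0=E3 v1=G3 (m3)
bar 4: v0=D3 v1=B3 (M6)
bar 5: v0=E3 v1=C4 (m6)
bar 6: v0=D3 v1=B3 (M6)
bar 7: v0=E3 v1=C4 (m6)
bar 8: v0=F3 v1=A3 (M3)
bar 9: v0=E3 v1=G3 (m3)
bar 10: v0=B3 v1=G4 (m6)
bar 11: v0=A3 v1=A4 (P8)
  R1 @ bar2.0: F3/C4 P5 -> D3/A3 P5 similar
  R7 @ bar4.3: B3->F3 leap 6st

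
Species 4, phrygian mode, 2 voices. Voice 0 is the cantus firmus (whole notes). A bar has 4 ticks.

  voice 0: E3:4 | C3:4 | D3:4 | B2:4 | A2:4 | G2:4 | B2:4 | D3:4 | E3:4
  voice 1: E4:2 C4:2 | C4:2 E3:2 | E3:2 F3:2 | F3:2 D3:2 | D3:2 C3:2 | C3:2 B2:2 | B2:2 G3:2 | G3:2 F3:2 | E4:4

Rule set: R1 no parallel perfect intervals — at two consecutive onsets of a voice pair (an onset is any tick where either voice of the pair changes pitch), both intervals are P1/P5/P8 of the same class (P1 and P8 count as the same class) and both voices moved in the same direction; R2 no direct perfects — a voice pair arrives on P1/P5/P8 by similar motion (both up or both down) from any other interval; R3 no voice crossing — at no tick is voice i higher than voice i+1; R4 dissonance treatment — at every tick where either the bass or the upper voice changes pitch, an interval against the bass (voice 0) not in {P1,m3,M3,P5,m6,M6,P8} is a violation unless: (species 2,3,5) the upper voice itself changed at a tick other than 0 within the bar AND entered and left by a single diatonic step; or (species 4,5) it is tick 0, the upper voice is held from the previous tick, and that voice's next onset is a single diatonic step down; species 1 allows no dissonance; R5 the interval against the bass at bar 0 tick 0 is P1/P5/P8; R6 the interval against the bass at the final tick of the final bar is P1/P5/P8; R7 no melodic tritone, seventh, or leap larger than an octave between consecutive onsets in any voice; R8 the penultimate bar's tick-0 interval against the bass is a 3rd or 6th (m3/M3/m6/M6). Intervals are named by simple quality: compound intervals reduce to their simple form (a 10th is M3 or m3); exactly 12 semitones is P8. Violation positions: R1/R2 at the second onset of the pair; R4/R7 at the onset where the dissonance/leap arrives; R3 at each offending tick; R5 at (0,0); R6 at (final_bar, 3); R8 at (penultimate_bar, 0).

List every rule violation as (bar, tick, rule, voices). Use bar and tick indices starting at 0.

bar 0: v0=E3 v1=E4 downbeat P8
bar 1: v0=C3 v1=C4 downbeat P8
bar 2: v0=D3 v1=E3 downbeat M2
bar 3: v0=B2 v1=F3 downbeat TT
bar 4: v0=A2 v1=D3 downbeat P4
bar 5: v0=G2 v1=C3 downbeat P4
bar 6: v0=B2 v1=B2 downbeat P1
bar 7: v0=D3 v1=G3 downbeat P4
bar 8: v0=E3 v1=E4 downbeat P8
  -> R4 @ bar 2 tick 0 v(0, 1): D3/E3 M2 untreated
  -> R4 @ bar 3 tick 0 v(0, 1): B2/F3 TT untreated
  -> R8 @ bar 7 tick 0 v(0, 1): penult P4 not 3rd/6th
  -> R2 @ bar 8 tick 0 v(0, 1): D3/F3 m3 -> E3/E4 P8 similar
  -> R7 @ bar 8 tick 0 v(1,): F3->E4 leap 11st

(2, 0, R4, (0, 1))
(3, 0, R4, (0, 1))
(7, 0, R8, (0, 1))
(8, 0, R2, (0, 1))
(8, 0, R7, (1,))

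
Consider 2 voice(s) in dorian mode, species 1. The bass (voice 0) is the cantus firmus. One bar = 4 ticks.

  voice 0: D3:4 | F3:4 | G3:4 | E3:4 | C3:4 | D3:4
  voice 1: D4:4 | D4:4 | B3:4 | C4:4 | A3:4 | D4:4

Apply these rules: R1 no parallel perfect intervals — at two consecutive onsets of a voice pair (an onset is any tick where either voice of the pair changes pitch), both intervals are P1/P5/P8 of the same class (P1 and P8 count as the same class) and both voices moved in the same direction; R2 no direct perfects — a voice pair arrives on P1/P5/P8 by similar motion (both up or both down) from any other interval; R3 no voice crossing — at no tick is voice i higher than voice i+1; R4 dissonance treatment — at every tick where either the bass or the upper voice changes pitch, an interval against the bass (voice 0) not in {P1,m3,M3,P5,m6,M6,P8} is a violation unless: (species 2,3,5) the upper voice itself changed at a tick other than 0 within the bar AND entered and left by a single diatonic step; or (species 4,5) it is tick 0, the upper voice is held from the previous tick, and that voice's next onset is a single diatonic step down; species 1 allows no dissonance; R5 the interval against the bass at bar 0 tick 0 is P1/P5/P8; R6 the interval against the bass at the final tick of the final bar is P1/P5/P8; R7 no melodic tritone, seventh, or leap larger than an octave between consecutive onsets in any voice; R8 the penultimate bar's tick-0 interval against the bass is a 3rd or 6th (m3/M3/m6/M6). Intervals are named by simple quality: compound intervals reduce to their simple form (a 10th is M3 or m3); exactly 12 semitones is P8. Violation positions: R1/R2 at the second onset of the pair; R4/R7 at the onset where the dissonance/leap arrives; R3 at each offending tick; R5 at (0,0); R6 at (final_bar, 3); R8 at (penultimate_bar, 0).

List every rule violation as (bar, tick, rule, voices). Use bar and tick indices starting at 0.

(5, 0, R2, (0, 1))

bar 0: v0=D3 v1=D4 downbeat P8
bar 1: v0=F3 v1=D4 downbeat M6
bar 2: v0=G3 v1=B3 downbeat M3
bar 3: v0=E3 v1=C4 downbeat m6
bar 4: v0=C3 v1=A3 downbeat M6
bar 5: v0=D3 v1=D4 downbeat P8
  -> R2 @ bar 5 tick 0 v(0, 1): C3/A3 M6 -> D3/D4 P8 similar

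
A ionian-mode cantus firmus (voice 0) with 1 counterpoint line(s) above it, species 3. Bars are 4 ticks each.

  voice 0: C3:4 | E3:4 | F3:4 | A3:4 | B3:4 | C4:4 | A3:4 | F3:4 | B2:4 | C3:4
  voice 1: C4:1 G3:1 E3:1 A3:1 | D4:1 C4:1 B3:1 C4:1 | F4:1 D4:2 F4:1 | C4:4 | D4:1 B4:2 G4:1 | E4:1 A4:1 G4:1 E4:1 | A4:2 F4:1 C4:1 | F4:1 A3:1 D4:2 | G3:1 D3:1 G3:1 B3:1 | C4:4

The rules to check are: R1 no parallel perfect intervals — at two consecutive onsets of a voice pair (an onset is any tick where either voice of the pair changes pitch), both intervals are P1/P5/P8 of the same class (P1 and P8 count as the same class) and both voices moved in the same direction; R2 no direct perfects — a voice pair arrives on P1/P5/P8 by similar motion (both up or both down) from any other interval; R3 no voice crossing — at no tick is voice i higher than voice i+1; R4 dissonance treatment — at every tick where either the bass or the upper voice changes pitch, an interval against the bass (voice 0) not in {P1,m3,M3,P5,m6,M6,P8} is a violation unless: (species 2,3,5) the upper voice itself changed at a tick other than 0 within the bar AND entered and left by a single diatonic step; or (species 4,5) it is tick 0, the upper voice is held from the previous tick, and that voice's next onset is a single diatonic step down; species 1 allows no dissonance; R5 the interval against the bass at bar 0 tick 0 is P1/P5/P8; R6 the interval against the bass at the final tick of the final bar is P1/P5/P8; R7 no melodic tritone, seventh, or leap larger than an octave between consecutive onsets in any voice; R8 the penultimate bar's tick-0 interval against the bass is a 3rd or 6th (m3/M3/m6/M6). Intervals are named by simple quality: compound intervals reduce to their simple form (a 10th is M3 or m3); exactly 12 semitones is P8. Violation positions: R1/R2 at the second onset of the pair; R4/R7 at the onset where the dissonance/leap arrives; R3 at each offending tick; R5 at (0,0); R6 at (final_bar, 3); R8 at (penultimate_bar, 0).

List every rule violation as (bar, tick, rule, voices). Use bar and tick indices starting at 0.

(1, 0, R4, (0, 1))
(2, 0, R2, (0, 1))
(8, 0, R7, (0,))
(9, 0, R1, (0, 1))

bar 0: v0=C3 v1=C4 downbeat P8
bar 1: v0=E3 v1=D4 downbeat m7
bar 2: v0=F3 v1=F4 downbeat P8
bar 3: v0=A3 v1=C4 downbeat m3
bar 4: v0=B3 v1=D4 downbeat m3
bar 5: v0=C4 v1=E4 downbeat M3
bar 6: v0=A3 v1=A4 downbeat P8
bar 7: v0=F3 v1=F4 downbeat P8
bar 8: v0=B2 v1=G3 downbeat m6
bar 9: v0=C3 v1=C4 downbeat P8
  -> R4 @ bar 1 tick 0 v(0, 1): E3/D4 m7 untreated
  -> R2 @ bar 2 tick 0 v(0, 1): E3/C4 m6 -> F3/F4 P8 similar
  -> R7 @ bar 8 tick 0 v(0,): F3->B2 leap 6st
  -> R1 @ bar 9 tick 0 v(0, 1): B2/B3 P8 -> C3/C4 P8 similar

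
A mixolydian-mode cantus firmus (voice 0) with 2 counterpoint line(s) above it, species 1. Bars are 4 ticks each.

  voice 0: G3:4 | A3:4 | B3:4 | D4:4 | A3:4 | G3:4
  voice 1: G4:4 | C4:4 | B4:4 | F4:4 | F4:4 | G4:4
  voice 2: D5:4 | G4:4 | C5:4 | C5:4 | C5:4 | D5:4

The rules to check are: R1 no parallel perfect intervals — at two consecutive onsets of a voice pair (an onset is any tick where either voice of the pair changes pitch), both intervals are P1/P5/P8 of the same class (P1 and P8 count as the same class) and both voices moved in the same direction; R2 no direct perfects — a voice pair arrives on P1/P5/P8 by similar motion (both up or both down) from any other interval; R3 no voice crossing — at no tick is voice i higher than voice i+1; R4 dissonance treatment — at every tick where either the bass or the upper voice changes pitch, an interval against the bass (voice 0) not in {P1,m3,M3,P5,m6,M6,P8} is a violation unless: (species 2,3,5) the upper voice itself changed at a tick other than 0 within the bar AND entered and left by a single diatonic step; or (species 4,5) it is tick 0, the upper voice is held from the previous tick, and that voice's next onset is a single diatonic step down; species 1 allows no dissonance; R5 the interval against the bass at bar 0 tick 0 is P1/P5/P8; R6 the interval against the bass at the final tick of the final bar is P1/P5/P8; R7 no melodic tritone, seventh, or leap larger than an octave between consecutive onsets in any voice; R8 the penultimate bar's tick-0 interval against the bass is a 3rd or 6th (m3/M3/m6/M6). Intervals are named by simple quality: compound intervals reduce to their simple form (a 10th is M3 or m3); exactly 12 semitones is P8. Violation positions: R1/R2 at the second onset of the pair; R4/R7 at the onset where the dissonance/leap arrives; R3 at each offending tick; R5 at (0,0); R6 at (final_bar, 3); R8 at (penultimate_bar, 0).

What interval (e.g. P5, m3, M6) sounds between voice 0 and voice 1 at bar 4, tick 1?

m6

voice 0=A3 voice 1=F4 -> m6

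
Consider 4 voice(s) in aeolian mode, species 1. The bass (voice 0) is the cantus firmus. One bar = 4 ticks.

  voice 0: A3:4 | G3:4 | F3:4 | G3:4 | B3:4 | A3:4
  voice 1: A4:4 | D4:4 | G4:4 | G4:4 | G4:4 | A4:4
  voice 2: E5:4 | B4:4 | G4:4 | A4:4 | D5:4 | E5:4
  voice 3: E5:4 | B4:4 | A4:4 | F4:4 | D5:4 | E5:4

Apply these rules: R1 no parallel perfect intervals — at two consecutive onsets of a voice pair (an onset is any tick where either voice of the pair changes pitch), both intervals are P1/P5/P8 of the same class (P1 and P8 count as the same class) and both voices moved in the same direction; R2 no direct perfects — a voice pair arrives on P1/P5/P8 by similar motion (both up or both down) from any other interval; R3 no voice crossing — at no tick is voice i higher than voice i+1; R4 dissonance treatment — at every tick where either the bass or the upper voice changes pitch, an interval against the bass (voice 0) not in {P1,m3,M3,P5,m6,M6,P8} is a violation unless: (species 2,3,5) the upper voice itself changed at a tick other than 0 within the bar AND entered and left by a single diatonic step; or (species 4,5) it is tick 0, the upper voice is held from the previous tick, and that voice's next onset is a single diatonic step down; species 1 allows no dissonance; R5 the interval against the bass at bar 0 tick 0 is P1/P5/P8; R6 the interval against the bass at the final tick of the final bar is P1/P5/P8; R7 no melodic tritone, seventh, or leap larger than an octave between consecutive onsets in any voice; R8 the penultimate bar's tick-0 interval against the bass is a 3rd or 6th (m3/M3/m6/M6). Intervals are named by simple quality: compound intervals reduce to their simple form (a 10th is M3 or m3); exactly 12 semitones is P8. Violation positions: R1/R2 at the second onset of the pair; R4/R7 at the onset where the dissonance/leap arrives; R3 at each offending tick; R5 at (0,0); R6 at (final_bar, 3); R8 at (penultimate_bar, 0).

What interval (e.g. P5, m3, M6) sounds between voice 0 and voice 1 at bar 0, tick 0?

voice 0=A3 voice 1=A4 -> P8

P8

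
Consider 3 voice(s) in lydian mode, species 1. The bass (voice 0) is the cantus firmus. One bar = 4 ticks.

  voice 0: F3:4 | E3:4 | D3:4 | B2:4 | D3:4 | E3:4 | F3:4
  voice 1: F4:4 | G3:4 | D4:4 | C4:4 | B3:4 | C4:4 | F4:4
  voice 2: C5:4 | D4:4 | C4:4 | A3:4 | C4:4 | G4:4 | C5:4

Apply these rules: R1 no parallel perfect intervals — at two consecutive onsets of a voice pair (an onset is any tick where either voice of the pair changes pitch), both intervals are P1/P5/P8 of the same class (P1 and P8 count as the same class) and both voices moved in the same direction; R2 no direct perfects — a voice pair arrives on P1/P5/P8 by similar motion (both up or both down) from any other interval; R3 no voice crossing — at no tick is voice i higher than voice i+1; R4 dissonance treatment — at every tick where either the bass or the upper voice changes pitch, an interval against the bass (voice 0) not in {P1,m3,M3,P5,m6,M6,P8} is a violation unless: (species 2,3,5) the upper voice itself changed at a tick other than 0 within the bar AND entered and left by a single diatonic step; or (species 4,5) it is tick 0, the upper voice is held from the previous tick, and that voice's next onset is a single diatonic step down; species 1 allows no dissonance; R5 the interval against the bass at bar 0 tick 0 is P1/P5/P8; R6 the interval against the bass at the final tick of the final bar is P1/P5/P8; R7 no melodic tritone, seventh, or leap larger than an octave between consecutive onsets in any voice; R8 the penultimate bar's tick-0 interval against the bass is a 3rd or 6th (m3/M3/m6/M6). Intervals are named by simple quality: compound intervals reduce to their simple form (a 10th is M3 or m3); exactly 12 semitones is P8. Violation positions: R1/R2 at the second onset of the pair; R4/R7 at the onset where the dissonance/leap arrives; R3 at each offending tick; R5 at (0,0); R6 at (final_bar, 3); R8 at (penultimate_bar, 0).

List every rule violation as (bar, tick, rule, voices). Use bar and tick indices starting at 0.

bar 0: v0=F3 v1=F4 v2=C5 downbeat P5
bar 1: v0=E3 v1=G3 v2=D4 downbeat m7
bar 2: v0=D3 v1=D4 v2=C4 downbeat m7
bar 3: v0=B2 v1=C4 v2=A3 downbeat m7
bar 4: v0=D3 v1=B3 v2=C4 downbeat m7
bar 5: v0=E3 v1=C4 v2=G4 downbeat m3
bar 6: v0=F3 v1=F4 v2=C5 downbeat P5
  -> R1 @ bar 1 tick 0 v(1, 2): F4/C5 P5 -> G3/D4 P5 similar
  -> R4 @ bar 1 tick 0 v(0, 2): E3/D4 m7 untreated
  -> R7 @ bar 1 tick 0 v(1,): F4->G3 leap 10st
  -> R7 @ bar 1 tick 0 v(2,): C5->D4 leap 10st
  -> R3 @ bar 2 tick 0 v(1, 2): D4 above C4
  -> R4 @ bar 2 tick 0 v(0, 2): D3/C4 m7 untreated
  -> R3 @ bar 2 tick 1 v(1, 2): D4 above C4
  -> R3 @ bar 2 tick 2 v(1, 2): D4 above C4
  -> R3 @ bar 2 tick 3 v(1, 2): D4 above C4
  -> R3 @ bar 3 tick 0 v(1, 2): C4 above A3
  -> R4 @ bar 3 tick 0 v(0, 1): B2/C4 m2 untreated
  -> R4 @ bar 3 tick 0 v(0, 2): B2/A3 m7 untreated
  -> R3 @ bar 3 tick 1 v(1, 2): C4 above A3
  -> R3 @ bar 3 tick 2 v(1, 2): C4 above A3
  -> R3 @ bar 3 tick 3 v(1, 2): C4 above A3
  -> R4 @ bar 4 tick 0 v(0, 2): D3/C4 m7 untreated
  -> R2 @ bar 5 tick 0 v(1, 2): B3/C4 m2 -> C4/G4 P5 similar
  -> R1 @ bar 6 tick 0 v(1, 2): C4/G4 P5 -> F4/C5 P5 similar
  -> R2 @ bar 6 tick 0 v(0, 1): E3/C4 m6 -> F3/F4 P8 similar
  -> R2 @ bar 6 tick 0 v(0, 2): E3/G4 m3 -> F3/C5 P5 similar

(1, 0, R1, (1, 2))
(1, 0, R4, (0, 2))
(1, 0, R7, (1,))
(1, 0, R7, (2,))
(2, 0, R3, (1, 2))
(2, 0, R4, (0, 2))
(2, 1, R3, (1, 2))
(2, 2, R3, (1, 2))
(2, 3, R3, (1, 2))
(3, 0, R3, (1, 2))
(3, 0, R4, (0, 1))
(3, 0, R4, (0, 2))
(3, 1, R3, (1, 2))
(3, 2, R3, (1, 2))
(3, 3, R3, (1, 2))
(4, 0, R4, (0, 2))
(5, 0, R2, (1, 2))
(6, 0, R1, (1, 2))
(6, 0, R2, (0, 1))
(6, 0, R2, (0, 2))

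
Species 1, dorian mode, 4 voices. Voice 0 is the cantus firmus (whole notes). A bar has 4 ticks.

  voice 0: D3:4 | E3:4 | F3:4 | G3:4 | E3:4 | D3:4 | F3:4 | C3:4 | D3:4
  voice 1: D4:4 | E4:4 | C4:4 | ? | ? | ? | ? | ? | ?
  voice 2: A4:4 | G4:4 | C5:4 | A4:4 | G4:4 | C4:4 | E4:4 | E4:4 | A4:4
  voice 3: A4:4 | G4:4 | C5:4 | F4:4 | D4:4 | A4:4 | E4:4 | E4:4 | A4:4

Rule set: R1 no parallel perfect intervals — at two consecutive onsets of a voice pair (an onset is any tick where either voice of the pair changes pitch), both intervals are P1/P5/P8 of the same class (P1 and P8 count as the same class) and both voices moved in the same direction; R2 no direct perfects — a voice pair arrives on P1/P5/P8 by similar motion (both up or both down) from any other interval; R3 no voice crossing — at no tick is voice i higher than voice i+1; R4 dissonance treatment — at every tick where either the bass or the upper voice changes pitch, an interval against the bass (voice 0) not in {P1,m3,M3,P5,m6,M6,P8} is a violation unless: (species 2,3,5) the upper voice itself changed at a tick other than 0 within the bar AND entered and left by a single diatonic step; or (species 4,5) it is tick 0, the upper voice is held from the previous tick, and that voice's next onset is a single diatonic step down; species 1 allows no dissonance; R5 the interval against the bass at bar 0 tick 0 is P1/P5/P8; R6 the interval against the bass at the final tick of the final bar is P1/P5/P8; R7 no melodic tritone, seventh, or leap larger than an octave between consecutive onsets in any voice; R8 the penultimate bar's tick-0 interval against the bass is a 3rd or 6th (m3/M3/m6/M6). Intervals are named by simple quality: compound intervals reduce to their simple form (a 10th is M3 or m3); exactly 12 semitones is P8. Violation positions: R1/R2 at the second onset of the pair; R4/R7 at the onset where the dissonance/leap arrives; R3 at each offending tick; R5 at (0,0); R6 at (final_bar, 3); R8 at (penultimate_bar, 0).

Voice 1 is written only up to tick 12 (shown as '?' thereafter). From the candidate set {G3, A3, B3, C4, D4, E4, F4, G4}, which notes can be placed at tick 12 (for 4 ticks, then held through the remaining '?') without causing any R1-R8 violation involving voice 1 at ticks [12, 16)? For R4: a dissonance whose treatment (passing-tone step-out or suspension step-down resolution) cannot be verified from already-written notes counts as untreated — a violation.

{B3, E4, G3}

G3: legal
A3: violates R1,R4
B3: legal
C4: violates R4
D4: violates R1
E4: legal
F4: violates R4
G4: violates R2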